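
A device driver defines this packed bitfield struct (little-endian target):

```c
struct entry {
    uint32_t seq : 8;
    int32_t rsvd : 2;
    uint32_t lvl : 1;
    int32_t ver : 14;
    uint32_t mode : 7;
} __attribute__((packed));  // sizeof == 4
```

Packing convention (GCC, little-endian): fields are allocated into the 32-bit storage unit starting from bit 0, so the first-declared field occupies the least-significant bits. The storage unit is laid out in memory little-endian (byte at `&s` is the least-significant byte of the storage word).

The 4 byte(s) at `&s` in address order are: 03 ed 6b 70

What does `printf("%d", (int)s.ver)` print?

[0]=0x03 [1]=0xed [2]=0x6b [3]=0x70 (little-endian) → word 0x706bed03
seq [0+:8] = (word>>0) & 0xff = 3
rsvd [8+:2] = (word>>8) & 0x3 = 1
lvl [10+:1] = (word>>10) & 0x1 = 1
ver [11+:14] = (word>>11) & 0x3fff = 3453  ←
mode [25+:7] = (word>>25) & 0x7f = 56
ver signed 14b, MSB=0: value = 3453

3453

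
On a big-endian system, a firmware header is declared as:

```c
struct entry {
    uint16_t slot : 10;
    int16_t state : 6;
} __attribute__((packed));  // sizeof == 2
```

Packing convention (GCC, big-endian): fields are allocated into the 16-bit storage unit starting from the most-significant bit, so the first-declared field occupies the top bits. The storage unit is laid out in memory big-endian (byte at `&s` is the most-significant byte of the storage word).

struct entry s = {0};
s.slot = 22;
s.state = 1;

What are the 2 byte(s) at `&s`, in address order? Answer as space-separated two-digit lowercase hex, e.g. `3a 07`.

slot:10 = 22 → 0x16 << 6 → word 0x0580
state:6 = 1 → 0x1 << 0 → word 0x0581
word = 0x0581 → big-endian bytes:
  [0]=0x05  [1]=0x81

05 81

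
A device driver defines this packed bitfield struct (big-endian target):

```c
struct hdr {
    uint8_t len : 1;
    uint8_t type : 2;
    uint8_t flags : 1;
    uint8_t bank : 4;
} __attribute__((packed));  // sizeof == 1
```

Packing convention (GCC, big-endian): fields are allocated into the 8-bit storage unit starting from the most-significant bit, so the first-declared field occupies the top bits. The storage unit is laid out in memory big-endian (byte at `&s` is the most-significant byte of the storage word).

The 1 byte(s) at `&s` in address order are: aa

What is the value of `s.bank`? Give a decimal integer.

[0]=0xaa (big-endian) → word 0xaa
len:1 @ bit 7 → (0xaa>>7)&0x1 = 0x1
type:2 @ bit 5 → (0xaa>>5)&0x3 = 0x1
flags:1 @ bit 4 → (0xaa>>4)&0x1 = 0x0
bank:4 @ bit 0 → (0xaa>>0)&0xf = 0xa  ←

10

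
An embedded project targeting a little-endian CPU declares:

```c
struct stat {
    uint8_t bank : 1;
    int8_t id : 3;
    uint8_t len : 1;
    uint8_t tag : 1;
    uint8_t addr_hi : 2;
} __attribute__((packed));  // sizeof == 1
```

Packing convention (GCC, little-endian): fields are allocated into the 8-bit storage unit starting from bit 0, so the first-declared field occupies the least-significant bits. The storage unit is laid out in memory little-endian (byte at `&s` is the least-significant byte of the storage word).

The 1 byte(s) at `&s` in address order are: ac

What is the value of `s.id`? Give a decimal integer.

[0]=0xac (little-endian) → word 0xac
bank:1 @ bit 0 → (0xac>>0)&0x1 = 0x0
id:3 @ bit 1 → (0xac>>1)&0x7 = 0x6  ←
len:1 @ bit 4 → (0xac>>4)&0x1 = 0x0
tag:1 @ bit 5 → (0xac>>5)&0x1 = 0x1
addr_hi:2 @ bit 6 → (0xac>>6)&0x3 = 0x2
id signed 3b, MSB=1: 6 - 8 = -2

-2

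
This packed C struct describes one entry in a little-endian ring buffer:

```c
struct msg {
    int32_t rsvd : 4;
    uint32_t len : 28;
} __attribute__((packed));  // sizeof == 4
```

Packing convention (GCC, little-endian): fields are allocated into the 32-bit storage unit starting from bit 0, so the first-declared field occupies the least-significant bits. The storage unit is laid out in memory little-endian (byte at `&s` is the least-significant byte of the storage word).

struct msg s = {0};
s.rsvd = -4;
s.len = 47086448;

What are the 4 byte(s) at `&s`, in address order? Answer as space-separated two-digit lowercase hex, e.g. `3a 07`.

rsvd (4b) val=-4 bits=0xc at bit 0: 0x0000000c
len (28b) val=47086448 bits=0x2ce7b70 at bit 4: 0x2ce7b70c
word = 0x2ce7b70c → little-endian bytes:
  [0]=0x0c  [1]=0xb7  [2]=0xe7  [3]=0x2c

0c b7 e7 2c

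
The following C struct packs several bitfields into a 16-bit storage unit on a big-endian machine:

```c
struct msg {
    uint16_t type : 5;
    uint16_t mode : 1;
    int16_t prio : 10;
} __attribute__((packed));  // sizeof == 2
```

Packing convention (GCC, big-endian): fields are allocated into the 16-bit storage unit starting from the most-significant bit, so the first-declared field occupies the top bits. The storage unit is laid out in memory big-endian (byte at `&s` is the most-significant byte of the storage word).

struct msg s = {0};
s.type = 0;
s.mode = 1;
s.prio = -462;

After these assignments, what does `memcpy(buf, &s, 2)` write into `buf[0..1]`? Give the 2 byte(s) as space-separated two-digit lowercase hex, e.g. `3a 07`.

06 32

type (5b) val=0 bits=0x0 at bit 11: 0x0000
mode (1b) val=1 bits=0x1 at bit 10: 0x0400
prio (10b) val=-462 bits=0x232 at bit 0: 0x0632
word = 0x0632 → big-endian bytes:
  [0]=0x06  [1]=0x32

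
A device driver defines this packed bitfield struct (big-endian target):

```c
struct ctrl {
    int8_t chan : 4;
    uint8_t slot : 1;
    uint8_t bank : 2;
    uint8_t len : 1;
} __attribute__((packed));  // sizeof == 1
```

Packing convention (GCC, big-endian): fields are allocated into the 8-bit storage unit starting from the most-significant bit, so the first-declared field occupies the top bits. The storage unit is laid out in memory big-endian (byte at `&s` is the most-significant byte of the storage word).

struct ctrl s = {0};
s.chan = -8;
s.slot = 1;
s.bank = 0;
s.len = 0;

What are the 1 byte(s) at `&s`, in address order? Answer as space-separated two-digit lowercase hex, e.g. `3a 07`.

88

[4+:4] chan=-8 & 0xf = 0x8; word=0x80
[3+:1] slot=1 & 0x1 = 0x1; word=0x88
[1+:2] bank=0 & 0x3 = 0x0; word=0x88
[0+:1] len=0 & 0x1 = 0x0; word=0x88
word = 0x88 → big-endian bytes:
  [0]=0x88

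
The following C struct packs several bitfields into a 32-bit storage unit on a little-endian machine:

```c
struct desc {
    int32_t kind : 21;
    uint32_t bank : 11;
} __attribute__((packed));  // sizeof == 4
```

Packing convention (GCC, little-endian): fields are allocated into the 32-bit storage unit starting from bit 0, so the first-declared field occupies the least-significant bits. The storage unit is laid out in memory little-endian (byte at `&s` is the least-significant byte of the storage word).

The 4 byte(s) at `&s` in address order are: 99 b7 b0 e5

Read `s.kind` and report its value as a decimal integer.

[0]=0x99 [1]=0xb7 [2]=0xb0 [3]=0xe5 (little-endian) → word 0xe5b0b799
kind [0+:21] = (word>>0) & 0x1fffff = 1095577  ←
bank [21+:11] = (word>>21) & 0x7ff = 1837
kind signed 21b, MSB=1: 1095577 - 2097152 = -1001575

-1001575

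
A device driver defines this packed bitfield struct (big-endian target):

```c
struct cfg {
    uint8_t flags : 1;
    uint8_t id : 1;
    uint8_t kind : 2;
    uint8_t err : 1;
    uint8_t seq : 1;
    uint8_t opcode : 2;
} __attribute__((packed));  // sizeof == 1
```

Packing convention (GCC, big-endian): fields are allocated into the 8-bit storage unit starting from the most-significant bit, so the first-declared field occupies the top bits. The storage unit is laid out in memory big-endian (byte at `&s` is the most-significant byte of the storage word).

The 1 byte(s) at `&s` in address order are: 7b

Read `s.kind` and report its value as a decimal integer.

[0]=0x7b (big-endian) → word 0x7b
flags:1 @ bit 7 → (0x7b>>7)&0x1 = 0x0
id:1 @ bit 6 → (0x7b>>6)&0x1 = 0x1
kind:2 @ bit 4 → (0x7b>>4)&0x3 = 0x3  ←
err:1 @ bit 3 → (0x7b>>3)&0x1 = 0x1
seq:1 @ bit 2 → (0x7b>>2)&0x1 = 0x0
opcode:2 @ bit 0 → (0x7b>>0)&0x3 = 0x3

3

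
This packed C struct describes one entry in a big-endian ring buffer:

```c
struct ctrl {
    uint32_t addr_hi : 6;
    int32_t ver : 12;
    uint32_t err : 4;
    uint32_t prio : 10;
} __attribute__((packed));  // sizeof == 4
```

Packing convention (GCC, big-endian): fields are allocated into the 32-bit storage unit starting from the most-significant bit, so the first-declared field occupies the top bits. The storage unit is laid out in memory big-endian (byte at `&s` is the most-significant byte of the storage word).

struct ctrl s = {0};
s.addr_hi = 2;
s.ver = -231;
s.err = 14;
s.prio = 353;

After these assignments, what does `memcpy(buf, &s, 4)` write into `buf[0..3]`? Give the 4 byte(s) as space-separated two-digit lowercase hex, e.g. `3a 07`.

0b c6 79 61

addr_hi:6 = 2 → 0x2 << 26 → word 0x08000000
ver:12 = -231 → 0xf19 << 14 → word 0x0bc64000
err:4 = 14 → 0xe << 10 → word 0x0bc67800
prio:10 = 353 → 0x161 << 0 → word 0x0bc67961
word = 0x0bc67961 → big-endian bytes:
  [0]=0x0b  [1]=0xc6  [2]=0x79  [3]=0x61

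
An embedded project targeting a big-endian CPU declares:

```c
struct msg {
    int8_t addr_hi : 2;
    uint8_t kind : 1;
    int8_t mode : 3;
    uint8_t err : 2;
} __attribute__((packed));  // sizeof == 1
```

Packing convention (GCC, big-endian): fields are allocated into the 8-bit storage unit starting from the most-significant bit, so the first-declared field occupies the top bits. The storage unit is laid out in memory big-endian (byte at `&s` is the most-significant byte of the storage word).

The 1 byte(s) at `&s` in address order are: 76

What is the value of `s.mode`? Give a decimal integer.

-3

[0]=0x76 (big-endian) → word 0x76
addr_hi [6+:2] = (word>>6) & 0x3 = 1
kind [5+:1] = (word>>5) & 0x1 = 1
mode [2+:3] = (word>>2) & 0x7 = 5  ←
err [0+:2] = (word>>0) & 0x3 = 2
mode signed 3b, MSB=1: 5 - 8 = -3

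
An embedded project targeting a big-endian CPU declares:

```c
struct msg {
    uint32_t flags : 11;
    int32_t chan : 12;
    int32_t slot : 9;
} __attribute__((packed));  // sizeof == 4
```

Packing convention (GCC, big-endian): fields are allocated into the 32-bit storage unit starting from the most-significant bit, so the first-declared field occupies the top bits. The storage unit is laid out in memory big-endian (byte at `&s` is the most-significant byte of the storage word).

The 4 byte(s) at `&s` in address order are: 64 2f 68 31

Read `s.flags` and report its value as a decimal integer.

[0]=0x64 [1]=0x2f [2]=0x68 [3]=0x31 (big-endian) → word 0x642f6831
flags:11 @ bit 21 → (0x642f6831>>21)&0x7ff = 0x321  ←
chan:12 @ bit 9 → (0x642f6831>>9)&0xfff = 0x7b4
slot:9 @ bit 0 → (0x642f6831>>0)&0x1ff = 0x31

801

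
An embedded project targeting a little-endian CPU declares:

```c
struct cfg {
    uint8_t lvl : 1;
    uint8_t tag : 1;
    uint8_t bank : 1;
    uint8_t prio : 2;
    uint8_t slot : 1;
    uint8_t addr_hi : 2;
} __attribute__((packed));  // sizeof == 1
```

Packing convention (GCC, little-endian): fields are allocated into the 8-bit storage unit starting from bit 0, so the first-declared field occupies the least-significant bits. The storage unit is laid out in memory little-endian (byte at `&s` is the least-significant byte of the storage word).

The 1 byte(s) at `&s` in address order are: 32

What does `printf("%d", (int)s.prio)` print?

[0]=0x32 (little-endian) → word 0x32
lvl [0+:1] = (word>>0) & 0x1 = 0
tag [1+:1] = (word>>1) & 0x1 = 1
bank [2+:1] = (word>>2) & 0x1 = 0
prio [3+:2] = (word>>3) & 0x3 = 2  ←
slot [5+:1] = (word>>5) & 0x1 = 1
addr_hi [6+:2] = (word>>6) & 0x3 = 0

2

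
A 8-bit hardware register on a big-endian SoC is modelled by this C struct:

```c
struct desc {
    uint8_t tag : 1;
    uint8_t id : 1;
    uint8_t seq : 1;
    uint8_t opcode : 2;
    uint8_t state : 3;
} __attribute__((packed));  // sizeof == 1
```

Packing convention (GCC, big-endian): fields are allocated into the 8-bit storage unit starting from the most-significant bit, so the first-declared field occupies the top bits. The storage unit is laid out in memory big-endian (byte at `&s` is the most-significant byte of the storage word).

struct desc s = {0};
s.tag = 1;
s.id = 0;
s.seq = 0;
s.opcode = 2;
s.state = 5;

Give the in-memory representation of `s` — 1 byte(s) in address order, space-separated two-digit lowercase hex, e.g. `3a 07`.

tag (1b) val=1 bits=0x1 at bit 7: 0x80
id (1b) val=0 bits=0x0 at bit 6: 0x80
seq (1b) val=0 bits=0x0 at bit 5: 0x80
opcode (2b) val=2 bits=0x2 at bit 3: 0x90
state (3b) val=5 bits=0x5 at bit 0: 0x95
word = 0x95 → big-endian bytes:
  [0]=0x95

95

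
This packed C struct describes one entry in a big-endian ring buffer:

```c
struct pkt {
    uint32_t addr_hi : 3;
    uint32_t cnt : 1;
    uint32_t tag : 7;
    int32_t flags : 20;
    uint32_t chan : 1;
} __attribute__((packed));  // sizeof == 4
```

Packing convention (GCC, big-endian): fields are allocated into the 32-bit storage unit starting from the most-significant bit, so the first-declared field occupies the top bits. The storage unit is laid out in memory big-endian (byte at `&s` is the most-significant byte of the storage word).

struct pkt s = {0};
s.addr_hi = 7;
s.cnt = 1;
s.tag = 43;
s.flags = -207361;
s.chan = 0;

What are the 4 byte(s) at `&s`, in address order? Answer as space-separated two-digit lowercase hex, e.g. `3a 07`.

f5 79 ab fe

[29+:3] addr_hi=7 & 0x7 = 0x7; word=0xe0000000
[28+:1] cnt=1 & 0x1 = 0x1; word=0xf0000000
[21+:7] tag=43 & 0x7f = 0x2b; word=0xf5600000
[1+:20] flags=-207361 & 0xfffff = 0xcd5ff; word=0xf579abfe
[0+:1] chan=0 & 0x1 = 0x0; word=0xf579abfe
word = 0xf579abfe → big-endian bytes:
  [0]=0xf5  [1]=0x79  [2]=0xab  [3]=0xfe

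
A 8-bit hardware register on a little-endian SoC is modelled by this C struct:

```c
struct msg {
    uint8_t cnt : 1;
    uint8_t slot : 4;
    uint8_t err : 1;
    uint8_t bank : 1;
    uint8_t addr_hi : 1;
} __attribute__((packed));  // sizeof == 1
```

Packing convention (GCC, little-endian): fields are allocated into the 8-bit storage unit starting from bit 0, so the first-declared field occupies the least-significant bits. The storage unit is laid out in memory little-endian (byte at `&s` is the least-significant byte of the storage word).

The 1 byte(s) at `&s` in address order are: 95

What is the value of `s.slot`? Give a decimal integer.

[0]=0x95 (little-endian) → word 0x95
cnt [0+:1] = (word>>0) & 0x1 = 1
slot [1+:4] = (word>>1) & 0xf = 10  ←
err [5+:1] = (word>>5) & 0x1 = 0
bank [6+:1] = (word>>6) & 0x1 = 0
addr_hi [7+:1] = (word>>7) & 0x1 = 1

10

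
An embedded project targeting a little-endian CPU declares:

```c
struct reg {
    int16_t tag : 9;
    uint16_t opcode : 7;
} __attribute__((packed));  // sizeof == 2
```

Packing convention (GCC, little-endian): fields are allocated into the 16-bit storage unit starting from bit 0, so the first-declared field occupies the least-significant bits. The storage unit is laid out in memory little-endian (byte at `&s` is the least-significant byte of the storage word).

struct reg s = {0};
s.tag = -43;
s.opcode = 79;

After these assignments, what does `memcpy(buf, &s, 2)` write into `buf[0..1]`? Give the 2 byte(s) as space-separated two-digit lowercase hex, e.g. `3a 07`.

[0+:9] tag=-43 & 0x1ff = 0x1d5; word=0x01d5
[9+:7] opcode=79 & 0x7f = 0x4f; word=0x9fd5
word = 0x9fd5 → little-endian bytes:
  [0]=0xd5  [1]=0x9f

d5 9f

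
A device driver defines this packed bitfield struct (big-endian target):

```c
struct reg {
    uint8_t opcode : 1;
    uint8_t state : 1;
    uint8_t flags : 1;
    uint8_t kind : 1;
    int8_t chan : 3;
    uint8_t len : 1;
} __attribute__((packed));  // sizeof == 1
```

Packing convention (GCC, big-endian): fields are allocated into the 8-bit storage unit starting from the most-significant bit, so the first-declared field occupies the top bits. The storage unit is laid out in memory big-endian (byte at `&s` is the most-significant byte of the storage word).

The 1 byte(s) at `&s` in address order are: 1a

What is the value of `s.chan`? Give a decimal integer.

-3

[0]=0x1a (big-endian) → word 0x1a
opcode:1 @ bit 7 → (0x1a>>7)&0x1 = 0x0
state:1 @ bit 6 → (0x1a>>6)&0x1 = 0x0
flags:1 @ bit 5 → (0x1a>>5)&0x1 = 0x0
kind:1 @ bit 4 → (0x1a>>4)&0x1 = 0x1
chan:3 @ bit 1 → (0x1a>>1)&0x7 = 0x5  ←
len:1 @ bit 0 → (0x1a>>0)&0x1 = 0x0
chan signed 3b, MSB=1: 5 - 8 = -3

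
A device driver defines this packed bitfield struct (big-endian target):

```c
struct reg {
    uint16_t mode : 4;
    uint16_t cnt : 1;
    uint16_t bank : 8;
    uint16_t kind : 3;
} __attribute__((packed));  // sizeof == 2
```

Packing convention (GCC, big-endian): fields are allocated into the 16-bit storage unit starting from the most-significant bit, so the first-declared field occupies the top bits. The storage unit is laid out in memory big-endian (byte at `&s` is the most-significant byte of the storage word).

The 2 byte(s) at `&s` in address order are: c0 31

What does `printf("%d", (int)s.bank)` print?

[0]=0xc0 [1]=0x31 (big-endian) → word 0xc031
mode [12+:4] = (word>>12) & 0xf = 12
cnt [11+:1] = (word>>11) & 0x1 = 0
bank [3+:8] = (word>>3) & 0xff = 6  ←
kind [0+:3] = (word>>0) & 0x7 = 1

6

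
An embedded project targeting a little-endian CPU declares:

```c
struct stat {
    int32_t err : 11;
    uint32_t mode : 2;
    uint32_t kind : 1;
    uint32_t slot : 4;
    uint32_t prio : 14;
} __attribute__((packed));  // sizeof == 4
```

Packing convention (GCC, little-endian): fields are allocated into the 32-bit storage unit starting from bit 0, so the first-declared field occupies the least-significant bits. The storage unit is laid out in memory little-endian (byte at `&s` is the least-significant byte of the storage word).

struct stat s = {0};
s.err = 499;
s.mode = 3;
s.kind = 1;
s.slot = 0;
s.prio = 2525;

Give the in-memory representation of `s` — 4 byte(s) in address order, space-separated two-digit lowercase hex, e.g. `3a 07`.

f3 39 74 27

[0+:11] err=499 & 0x7ff = 0x1f3; word=0x000001f3
[11+:2] mode=3 & 0x3 = 0x3; word=0x000019f3
[13+:1] kind=1 & 0x1 = 0x1; word=0x000039f3
[14+:4] slot=0 & 0xf = 0x0; word=0x000039f3
[18+:14] prio=2525 & 0x3fff = 0x9dd; word=0x277439f3
word = 0x277439f3 → little-endian bytes:
  [0]=0xf3  [1]=0x39  [2]=0x74  [3]=0x27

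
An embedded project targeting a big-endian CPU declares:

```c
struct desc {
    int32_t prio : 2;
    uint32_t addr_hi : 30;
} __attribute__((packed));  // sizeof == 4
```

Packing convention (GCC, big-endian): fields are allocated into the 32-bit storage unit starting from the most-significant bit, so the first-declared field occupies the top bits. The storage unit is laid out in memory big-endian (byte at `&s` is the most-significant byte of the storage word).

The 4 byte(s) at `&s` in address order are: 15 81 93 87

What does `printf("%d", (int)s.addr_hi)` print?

360813447

[0]=0x15 [1]=0x81 [2]=0x93 [3]=0x87 (big-endian) → word 0x15819387
prio:2 @ bit 30 → (0x15819387>>30)&0x3 = 0x0
addr_hi:30 @ bit 0 → (0x15819387>>0)&0x3fffffff = 0x15819387  ←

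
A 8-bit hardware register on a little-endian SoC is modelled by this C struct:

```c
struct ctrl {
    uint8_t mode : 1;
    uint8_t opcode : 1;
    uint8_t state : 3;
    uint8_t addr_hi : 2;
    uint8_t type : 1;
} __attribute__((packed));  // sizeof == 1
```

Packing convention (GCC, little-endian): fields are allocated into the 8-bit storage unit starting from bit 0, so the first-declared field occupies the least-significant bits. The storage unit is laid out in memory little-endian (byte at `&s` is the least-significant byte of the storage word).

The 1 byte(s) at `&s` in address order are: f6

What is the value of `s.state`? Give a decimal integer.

5

[0]=0xf6 (little-endian) → word 0xf6
mode [0+:1] = (word>>0) & 0x1 = 0
opcode [1+:1] = (word>>1) & 0x1 = 1
state [2+:3] = (word>>2) & 0x7 = 5  ←
addr_hi [5+:2] = (word>>5) & 0x3 = 3
type [7+:1] = (word>>7) & 0x1 = 1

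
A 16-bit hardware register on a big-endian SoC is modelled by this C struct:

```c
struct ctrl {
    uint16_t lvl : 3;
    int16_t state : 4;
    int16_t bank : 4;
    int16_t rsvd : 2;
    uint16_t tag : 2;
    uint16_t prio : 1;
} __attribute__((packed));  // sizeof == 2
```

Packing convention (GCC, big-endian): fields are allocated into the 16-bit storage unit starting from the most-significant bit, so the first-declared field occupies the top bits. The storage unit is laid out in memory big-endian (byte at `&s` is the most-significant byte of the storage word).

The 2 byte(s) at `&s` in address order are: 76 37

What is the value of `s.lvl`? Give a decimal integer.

[0]=0x76 [1]=0x37 (big-endian) → word 0x7637
lvl [13+:3] = (word>>13) & 0x7 = 3  ←
state [9+:4] = (word>>9) & 0xf = 11
bank [5+:4] = (word>>5) & 0xf = 1
rsvd [3+:2] = (word>>3) & 0x3 = 2
tag [1+:2] = (word>>1) & 0x3 = 3
prio [0+:1] = (word>>0) & 0x1 = 1

3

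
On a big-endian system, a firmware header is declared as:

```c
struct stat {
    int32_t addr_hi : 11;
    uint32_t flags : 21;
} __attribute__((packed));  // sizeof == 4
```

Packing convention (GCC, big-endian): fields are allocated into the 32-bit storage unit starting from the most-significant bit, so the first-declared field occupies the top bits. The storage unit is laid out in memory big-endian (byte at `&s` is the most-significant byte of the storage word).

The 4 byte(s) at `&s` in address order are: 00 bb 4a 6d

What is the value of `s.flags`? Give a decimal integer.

1788525

[0]=0x00 [1]=0xbb [2]=0x4a [3]=0x6d (big-endian) → word 0x00bb4a6d
addr_hi [21+:11] = (word>>21) & 0x7ff = 5
flags [0+:21] = (word>>0) & 0x1fffff = 1788525  ←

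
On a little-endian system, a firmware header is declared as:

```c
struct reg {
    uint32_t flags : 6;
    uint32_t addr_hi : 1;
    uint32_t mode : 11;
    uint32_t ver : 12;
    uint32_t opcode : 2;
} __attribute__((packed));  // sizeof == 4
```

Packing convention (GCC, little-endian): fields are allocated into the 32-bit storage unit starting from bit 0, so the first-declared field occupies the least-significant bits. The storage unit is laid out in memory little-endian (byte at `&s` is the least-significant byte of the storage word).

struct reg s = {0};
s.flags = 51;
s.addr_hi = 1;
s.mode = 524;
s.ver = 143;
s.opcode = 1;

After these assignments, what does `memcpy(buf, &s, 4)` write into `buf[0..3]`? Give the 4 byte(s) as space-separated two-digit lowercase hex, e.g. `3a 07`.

73 06 3d 42

flags:6 = 51 → 0x33 << 0 → word 0x00000033
addr_hi:1 = 1 → 0x1 << 6 → word 0x00000073
mode:11 = 524 → 0x20c << 7 → word 0x00010673
ver:12 = 143 → 0x8f << 18 → word 0x023d0673
opcode:2 = 1 → 0x1 << 30 → word 0x423d0673
word = 0x423d0673 → little-endian bytes:
  [0]=0x73  [1]=0x06  [2]=0x3d  [3]=0x42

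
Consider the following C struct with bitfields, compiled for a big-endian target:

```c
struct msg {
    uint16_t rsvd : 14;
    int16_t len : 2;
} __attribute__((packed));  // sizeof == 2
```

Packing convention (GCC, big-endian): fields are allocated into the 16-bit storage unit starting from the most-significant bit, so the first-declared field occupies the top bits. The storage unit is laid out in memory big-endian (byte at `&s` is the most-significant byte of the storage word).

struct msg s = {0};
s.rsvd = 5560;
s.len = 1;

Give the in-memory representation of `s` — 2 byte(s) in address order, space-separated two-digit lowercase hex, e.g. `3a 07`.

56 e1

rsvd:14 = 5560 → 0x15b8 << 2 → word 0x56e0
len:2 = 1 → 0x1 << 0 → word 0x56e1
word = 0x56e1 → big-endian bytes:
  [0]=0x56  [1]=0xe1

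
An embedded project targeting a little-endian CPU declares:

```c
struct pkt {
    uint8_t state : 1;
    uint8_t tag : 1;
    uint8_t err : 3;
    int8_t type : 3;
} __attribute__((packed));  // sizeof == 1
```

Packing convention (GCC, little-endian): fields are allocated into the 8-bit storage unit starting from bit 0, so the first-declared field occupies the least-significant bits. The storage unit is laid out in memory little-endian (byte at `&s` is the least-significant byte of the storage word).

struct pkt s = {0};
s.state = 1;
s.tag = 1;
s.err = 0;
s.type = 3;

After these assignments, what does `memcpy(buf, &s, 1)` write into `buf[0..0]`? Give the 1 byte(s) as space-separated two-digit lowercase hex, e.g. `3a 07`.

state (1b) val=1 bits=0x1 at bit 0: 0x01
tag (1b) val=1 bits=0x1 at bit 1: 0x03
err (3b) val=0 bits=0x0 at bit 2: 0x03
type (3b) val=3 bits=0x3 at bit 5: 0x63
word = 0x63 → little-endian bytes:
  [0]=0x63

63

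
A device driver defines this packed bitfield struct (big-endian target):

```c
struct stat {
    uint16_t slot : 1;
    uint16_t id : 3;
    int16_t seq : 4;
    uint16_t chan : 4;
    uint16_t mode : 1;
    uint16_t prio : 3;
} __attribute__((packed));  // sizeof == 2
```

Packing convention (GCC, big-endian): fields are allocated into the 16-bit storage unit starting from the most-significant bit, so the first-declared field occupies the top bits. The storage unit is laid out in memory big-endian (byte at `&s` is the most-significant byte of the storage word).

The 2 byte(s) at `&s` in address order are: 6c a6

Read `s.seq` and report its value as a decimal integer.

[0]=0x6c [1]=0xa6 (big-endian) → word 0x6ca6
slot:1 @ bit 15 → (0x6ca6>>15)&0x1 = 0x0
id:3 @ bit 12 → (0x6ca6>>12)&0x7 = 0x6
seq:4 @ bit 8 → (0x6ca6>>8)&0xf = 0xc  ←
chan:4 @ bit 4 → (0x6ca6>>4)&0xf = 0xa
mode:1 @ bit 3 → (0x6ca6>>3)&0x1 = 0x0
prio:3 @ bit 0 → (0x6ca6>>0)&0x7 = 0x6
seq signed 4b, MSB=1: 12 - 16 = -4

-4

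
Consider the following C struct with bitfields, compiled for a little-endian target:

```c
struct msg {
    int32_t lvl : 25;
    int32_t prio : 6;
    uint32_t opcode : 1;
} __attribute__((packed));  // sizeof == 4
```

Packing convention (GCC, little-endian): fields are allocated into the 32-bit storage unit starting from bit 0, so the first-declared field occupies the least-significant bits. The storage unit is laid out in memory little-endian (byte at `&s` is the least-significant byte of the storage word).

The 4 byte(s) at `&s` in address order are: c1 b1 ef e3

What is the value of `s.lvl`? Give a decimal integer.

-1068607

[0]=0xc1 [1]=0xb1 [2]=0xef [3]=0xe3 (little-endian) → word 0xe3efb1c1
lvl:25 @ bit 0 → (0xe3efb1c1>>0)&0x1ffffff = 0x1efb1c1  ←
prio:6 @ bit 25 → (0xe3efb1c1>>25)&0x3f = 0x31
opcode:1 @ bit 31 → (0xe3efb1c1>>31)&0x1 = 0x1
lvl signed 25b, MSB=1: 32485825 - 33554432 = -1068607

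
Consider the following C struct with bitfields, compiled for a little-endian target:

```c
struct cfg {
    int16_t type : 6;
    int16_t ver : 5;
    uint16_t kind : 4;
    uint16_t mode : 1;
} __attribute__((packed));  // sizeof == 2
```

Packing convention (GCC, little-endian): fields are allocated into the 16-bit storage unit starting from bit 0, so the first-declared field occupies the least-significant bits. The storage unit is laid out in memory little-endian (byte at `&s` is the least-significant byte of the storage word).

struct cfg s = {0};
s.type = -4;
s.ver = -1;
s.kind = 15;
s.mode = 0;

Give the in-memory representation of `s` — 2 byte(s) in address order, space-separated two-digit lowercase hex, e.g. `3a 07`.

[0+:6] type=-4 & 0x3f = 0x3c; word=0x003c
[6+:5] ver=-1 & 0x1f = 0x1f; word=0x07fc
[11+:4] kind=15 & 0xf = 0xf; word=0x7ffc
[15+:1] mode=0 & 0x1 = 0x0; word=0x7ffc
word = 0x7ffc → little-endian bytes:
  [0]=0xfc  [1]=0x7f

fc 7f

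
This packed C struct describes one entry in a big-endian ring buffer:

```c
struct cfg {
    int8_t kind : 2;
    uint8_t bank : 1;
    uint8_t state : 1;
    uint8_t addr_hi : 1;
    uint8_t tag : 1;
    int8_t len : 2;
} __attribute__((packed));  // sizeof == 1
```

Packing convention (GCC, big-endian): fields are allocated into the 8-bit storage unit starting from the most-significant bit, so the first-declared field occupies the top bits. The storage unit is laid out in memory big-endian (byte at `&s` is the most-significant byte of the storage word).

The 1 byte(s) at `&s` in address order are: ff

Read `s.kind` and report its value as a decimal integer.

-1

[0]=0xff (big-endian) → word 0xff
kind:2 @ bit 6 → (0xff>>6)&0x3 = 0x3  ←
bank:1 @ bit 5 → (0xff>>5)&0x1 = 0x1
state:1 @ bit 4 → (0xff>>4)&0x1 = 0x1
addr_hi:1 @ bit 3 → (0xff>>3)&0x1 = 0x1
tag:1 @ bit 2 → (0xff>>2)&0x1 = 0x1
len:2 @ bit 0 → (0xff>>0)&0x3 = 0x3
kind signed 2b, MSB=1: 3 - 4 = -1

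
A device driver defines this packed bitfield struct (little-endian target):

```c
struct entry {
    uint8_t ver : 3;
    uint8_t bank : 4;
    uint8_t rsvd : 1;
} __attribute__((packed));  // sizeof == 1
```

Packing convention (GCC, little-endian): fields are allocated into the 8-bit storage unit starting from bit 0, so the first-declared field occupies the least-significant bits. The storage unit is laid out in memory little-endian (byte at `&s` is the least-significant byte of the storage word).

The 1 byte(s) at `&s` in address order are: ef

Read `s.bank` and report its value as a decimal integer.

13

[0]=0xef (little-endian) → word 0xef
ver:3 @ bit 0 → (0xef>>0)&0x7 = 0x7
bank:4 @ bit 3 → (0xef>>3)&0xf = 0xd  ←
rsvd:1 @ bit 7 → (0xef>>7)&0x1 = 0x1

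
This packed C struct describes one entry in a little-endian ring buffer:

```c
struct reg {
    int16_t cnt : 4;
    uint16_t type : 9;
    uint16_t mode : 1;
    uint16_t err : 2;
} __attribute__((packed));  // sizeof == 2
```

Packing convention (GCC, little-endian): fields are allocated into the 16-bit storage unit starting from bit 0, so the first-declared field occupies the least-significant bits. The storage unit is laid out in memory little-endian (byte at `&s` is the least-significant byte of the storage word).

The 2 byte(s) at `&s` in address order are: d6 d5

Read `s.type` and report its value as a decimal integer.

349

[0]=0xd6 [1]=0xd5 (little-endian) → word 0xd5d6
cnt:4 @ bit 0 → (0xd5d6>>0)&0xf = 0x6
type:9 @ bit 4 → (0xd5d6>>4)&0x1ff = 0x15d  ←
mode:1 @ bit 13 → (0xd5d6>>13)&0x1 = 0x0
err:2 @ bit 14 → (0xd5d6>>14)&0x3 = 0x3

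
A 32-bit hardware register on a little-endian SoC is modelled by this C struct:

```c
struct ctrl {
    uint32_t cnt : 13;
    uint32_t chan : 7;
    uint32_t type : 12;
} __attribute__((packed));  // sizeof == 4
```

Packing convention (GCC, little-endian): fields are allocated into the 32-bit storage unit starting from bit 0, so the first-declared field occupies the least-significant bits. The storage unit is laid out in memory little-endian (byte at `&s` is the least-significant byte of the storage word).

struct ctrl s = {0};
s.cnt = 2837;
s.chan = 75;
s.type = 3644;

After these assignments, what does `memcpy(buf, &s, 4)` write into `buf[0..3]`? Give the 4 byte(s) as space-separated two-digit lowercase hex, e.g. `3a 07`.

cnt:13 = 2837 → 0xb15 << 0 → word 0x00000b15
chan:7 = 75 → 0x4b << 13 → word 0x00096b15
type:12 = 3644 → 0xe3c << 20 → word 0xe3c96b15
word = 0xe3c96b15 → little-endian bytes:
  [0]=0x15  [1]=0x6b  [2]=0xc9  [3]=0xe3

15 6b c9 e3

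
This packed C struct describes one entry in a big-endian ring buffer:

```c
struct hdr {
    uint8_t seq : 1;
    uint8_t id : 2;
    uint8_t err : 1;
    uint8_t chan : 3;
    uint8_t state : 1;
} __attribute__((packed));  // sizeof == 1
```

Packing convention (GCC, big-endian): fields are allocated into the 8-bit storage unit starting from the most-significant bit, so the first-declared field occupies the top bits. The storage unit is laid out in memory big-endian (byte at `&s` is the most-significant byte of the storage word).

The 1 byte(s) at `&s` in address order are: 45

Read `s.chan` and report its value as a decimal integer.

[0]=0x45 (big-endian) → word 0x45
seq [7+:1] = (word>>7) & 0x1 = 0
id [5+:2] = (word>>5) & 0x3 = 2
err [4+:1] = (word>>4) & 0x1 = 0
chan [1+:3] = (word>>1) & 0x7 = 2  ←
state [0+:1] = (word>>0) & 0x1 = 1

2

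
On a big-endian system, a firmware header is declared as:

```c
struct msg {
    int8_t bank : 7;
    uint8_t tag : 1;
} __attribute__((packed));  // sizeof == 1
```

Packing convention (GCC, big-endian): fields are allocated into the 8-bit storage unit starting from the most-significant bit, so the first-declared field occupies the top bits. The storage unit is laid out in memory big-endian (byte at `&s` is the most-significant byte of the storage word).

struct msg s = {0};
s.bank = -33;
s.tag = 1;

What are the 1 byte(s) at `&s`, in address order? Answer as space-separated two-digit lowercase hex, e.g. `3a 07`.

bank (7b) val=-33 bits=0x5f at bit 1: 0xbe
tag (1b) val=1 bits=0x1 at bit 0: 0xbf
word = 0xbf → big-endian bytes:
  [0]=0xbf

bf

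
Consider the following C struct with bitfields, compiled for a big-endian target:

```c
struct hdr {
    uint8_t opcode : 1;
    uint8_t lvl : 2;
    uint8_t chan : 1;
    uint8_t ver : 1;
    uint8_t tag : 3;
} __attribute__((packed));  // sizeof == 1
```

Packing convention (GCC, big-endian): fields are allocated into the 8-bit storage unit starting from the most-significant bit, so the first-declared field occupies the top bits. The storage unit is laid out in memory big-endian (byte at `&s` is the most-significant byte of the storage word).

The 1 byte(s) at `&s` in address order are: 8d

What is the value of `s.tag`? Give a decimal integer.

[0]=0x8d (big-endian) → word 0x8d
opcode [7+:1] = (word>>7) & 0x1 = 1
lvl [5+:2] = (word>>5) & 0x3 = 0
chan [4+:1] = (word>>4) & 0x1 = 0
ver [3+:1] = (word>>3) & 0x1 = 1
tag [0+:3] = (word>>0) & 0x7 = 5  ←

5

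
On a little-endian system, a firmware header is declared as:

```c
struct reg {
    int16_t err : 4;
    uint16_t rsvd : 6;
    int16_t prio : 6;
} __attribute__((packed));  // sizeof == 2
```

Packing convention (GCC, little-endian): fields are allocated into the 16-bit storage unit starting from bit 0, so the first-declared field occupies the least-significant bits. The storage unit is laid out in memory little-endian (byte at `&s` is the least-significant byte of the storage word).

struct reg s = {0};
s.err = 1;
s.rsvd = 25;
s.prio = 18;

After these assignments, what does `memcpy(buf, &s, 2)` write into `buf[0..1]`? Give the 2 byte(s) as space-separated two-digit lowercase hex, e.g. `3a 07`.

91 49

[0+:4] err=1 & 0xf = 0x1; word=0x0001
[4+:6] rsvd=25 & 0x3f = 0x19; word=0x0191
[10+:6] prio=18 & 0x3f = 0x12; word=0x4991
word = 0x4991 → little-endian bytes:
  [0]=0x91  [1]=0x49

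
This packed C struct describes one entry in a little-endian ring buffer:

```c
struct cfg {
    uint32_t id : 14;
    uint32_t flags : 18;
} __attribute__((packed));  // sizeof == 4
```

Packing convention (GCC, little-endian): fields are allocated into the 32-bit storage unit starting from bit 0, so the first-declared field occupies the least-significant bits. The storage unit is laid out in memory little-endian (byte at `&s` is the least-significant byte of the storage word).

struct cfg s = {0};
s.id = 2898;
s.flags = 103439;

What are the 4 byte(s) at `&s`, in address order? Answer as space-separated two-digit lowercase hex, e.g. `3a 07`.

52 cb 03 65

[0+:14] id=2898 & 0x3fff = 0xb52; word=0x00000b52
[14+:18] flags=103439 & 0x3ffff = 0x1940f; word=0x6503cb52
word = 0x6503cb52 → little-endian bytes:
  [0]=0x52  [1]=0xcb  [2]=0x03  [3]=0x65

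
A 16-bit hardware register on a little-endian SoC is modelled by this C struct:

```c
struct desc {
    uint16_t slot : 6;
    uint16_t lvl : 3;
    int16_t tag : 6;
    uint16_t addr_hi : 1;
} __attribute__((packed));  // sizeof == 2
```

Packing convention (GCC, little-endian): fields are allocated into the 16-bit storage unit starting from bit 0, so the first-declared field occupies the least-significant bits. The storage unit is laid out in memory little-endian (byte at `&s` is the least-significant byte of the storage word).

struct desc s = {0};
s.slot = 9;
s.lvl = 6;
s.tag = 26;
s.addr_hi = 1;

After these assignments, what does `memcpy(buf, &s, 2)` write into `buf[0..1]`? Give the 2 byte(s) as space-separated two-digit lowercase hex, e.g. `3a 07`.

89 b5

[0+:6] slot=9 & 0x3f = 0x9; word=0x0009
[6+:3] lvl=6 & 0x7 = 0x6; word=0x0189
[9+:6] tag=26 & 0x3f = 0x1a; word=0x3589
[15+:1] addr_hi=1 & 0x1 = 0x1; word=0xb589
word = 0xb589 → little-endian bytes:
  [0]=0x89  [1]=0xb5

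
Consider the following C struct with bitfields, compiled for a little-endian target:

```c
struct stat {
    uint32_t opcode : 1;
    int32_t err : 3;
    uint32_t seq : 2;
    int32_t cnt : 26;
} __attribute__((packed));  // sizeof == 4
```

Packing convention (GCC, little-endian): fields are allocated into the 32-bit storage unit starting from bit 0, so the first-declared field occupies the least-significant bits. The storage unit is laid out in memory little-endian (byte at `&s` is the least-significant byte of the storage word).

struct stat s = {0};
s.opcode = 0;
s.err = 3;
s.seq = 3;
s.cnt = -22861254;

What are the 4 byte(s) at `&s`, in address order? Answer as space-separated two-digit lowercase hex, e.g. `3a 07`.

[0+:1] opcode=0 & 0x1 = 0x0; word=0x00000000
[1+:3] err=3 & 0x7 = 0x3; word=0x00000006
[4+:2] seq=3 & 0x3 = 0x3; word=0x00000036
[6+:26] cnt=-22861254 & 0x3ffffff = 0x2a32a3a; word=0xa8ca8eb6
word = 0xa8ca8eb6 → little-endian bytes:
  [0]=0xb6  [1]=0x8e  [2]=0xca  [3]=0xa8

b6 8e ca a8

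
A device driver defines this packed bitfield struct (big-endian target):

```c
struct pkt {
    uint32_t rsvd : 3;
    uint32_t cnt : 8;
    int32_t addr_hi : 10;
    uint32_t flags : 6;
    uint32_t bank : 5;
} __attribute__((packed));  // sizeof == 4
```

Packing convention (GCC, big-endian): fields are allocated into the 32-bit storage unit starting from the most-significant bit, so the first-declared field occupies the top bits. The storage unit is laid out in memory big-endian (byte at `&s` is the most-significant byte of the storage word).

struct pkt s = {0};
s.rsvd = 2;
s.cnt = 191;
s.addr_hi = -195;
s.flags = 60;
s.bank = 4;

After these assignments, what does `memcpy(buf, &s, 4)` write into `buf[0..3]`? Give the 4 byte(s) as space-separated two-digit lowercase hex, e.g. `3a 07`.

57 f9 ef 84

rsvd:3 = 2 → 0x2 << 29 → word 0x40000000
cnt:8 = 191 → 0xbf << 21 → word 0x57e00000
addr_hi:10 = -195 → 0x33d << 11 → word 0x57f9e800
flags:6 = 60 → 0x3c << 5 → word 0x57f9ef80
bank:5 = 4 → 0x4 << 0 → word 0x57f9ef84
word = 0x57f9ef84 → big-endian bytes:
  [0]=0x57  [1]=0xf9  [2]=0xef  [3]=0x84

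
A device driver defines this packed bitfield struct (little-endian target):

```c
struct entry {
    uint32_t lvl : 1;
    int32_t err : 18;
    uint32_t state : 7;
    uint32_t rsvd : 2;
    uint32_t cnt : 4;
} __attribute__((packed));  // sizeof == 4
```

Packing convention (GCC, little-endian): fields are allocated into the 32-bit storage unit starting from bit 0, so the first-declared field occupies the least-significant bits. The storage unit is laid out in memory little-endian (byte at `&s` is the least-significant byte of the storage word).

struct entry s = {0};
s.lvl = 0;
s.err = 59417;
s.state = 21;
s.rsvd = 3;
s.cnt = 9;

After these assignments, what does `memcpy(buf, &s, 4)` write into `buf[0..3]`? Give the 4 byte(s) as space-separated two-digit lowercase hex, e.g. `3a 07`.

32 d0 a9 9c

lvl (1b) val=0 bits=0x0 at bit 0: 0x00000000
err (18b) val=59417 bits=0xe819 at bit 1: 0x0001d032
state (7b) val=21 bits=0x15 at bit 19: 0x00a9d032
rsvd (2b) val=3 bits=0x3 at bit 26: 0x0ca9d032
cnt (4b) val=9 bits=0x9 at bit 28: 0x9ca9d032
word = 0x9ca9d032 → little-endian bytes:
  [0]=0x32  [1]=0xd0  [2]=0xa9  [3]=0x9c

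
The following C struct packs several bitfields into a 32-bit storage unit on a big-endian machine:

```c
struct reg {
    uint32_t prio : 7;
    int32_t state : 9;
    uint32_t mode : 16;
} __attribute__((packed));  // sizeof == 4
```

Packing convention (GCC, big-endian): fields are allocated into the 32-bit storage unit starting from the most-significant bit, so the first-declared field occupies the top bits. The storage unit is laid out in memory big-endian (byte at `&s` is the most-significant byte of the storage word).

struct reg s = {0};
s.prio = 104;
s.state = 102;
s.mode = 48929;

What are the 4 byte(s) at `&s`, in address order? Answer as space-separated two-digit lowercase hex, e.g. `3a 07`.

d0 66 bf 21

prio:7 = 104 → 0x68 << 25 → word 0xd0000000
state:9 = 102 → 0x66 << 16 → word 0xd0660000
mode:16 = 48929 → 0xbf21 << 0 → word 0xd066bf21
word = 0xd066bf21 → big-endian bytes:
  [0]=0xd0  [1]=0x66  [2]=0xbf  [3]=0x21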